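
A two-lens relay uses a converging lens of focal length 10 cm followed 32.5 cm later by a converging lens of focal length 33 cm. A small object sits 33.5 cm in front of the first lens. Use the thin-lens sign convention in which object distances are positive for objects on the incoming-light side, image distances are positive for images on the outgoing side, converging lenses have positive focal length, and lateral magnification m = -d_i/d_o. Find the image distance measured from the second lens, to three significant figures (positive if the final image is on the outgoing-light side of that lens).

-40.8 cm

Lens 1: 1/d_i1 = 1/f_1 - 1/d_o1 = 1/10 - 1/33.5 = 0.07015 cm^-1, so d_i1 = 14.255 cm.
That image sits 18.245 cm in front of the second lens, so d_o2 = 18.245 cm.
Lens 2: 1/d_i2 = 1/f_2 - 1/d_o2 = 1/33 - 1/(18.245) = -0.02451 cm^-1, so d_i2 = -40.804 cm.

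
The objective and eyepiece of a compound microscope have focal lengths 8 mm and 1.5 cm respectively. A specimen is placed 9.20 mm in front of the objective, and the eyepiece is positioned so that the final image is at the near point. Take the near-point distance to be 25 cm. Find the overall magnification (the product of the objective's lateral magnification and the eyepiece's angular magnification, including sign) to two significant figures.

-120

Convert to cm: f_obj = 8 mm = 0.8 cm; d_o = 9.20 mm = 0.92 cm.
Objective: 1/d_i = 1/f_obj - 1/d_o = 1/0.8 - 1/0.92 = 0.16304 cm^-1, so d_i = 6.133 cm.
m_obj = -d_i/d_o = -6.133/0.92 = -6.667.
Eyepiece angular magnification (image at near point): M_eye = 1 + D/f_e = 1 + 25/1.5 = 17.667.
Overall M = m_obj x M_eye = (-6.667)(17.667) = -117.78.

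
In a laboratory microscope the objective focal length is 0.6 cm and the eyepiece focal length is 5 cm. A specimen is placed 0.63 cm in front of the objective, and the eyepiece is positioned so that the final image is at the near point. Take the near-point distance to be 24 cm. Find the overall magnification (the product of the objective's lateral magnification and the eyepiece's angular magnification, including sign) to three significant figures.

-116

Objective: 1/d_i = 1/f_obj - 1/d_o = 1/0.6 - 1/0.63 = 0.07937 cm^-1, so d_i = 12.600 cm.
m_obj = -d_i/d_o = -12.600/0.63 = -20.000.
Eyepiece angular magnification (image at near point): M_eye = 1 + D/f_e = 1 + 24/5 = 5.800.
Overall M = m_obj x M_eye = (-20.000)(5.800) = -116.00.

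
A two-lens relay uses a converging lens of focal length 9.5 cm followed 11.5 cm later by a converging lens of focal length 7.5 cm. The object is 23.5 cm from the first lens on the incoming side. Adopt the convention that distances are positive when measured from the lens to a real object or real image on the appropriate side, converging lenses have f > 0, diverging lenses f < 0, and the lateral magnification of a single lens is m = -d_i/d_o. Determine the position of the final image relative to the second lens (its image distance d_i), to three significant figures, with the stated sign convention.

Applying the thin-lens equation to the first lens, 1/9.5 = 1/23.5 + 1/d_i1, which gives d_i1 = 15.946 cm.
Since 15.946 cm > 11.5 cm, the first image lies past the second lens and serves as a virtual object: d_o2 = L - d_i1 = -4.446 cm.
Applying the thin-lens equation again with f_2 = 7.5 cm and d_o2 = -4.446 cm gives d_i2 = 2.791 cm.

2.79 cm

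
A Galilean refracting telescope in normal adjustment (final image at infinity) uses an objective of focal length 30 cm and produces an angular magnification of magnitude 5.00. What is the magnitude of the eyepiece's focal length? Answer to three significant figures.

6.00 cm

|M| = f_obj/|f_eye|, so |f_eye| = f_obj/|M| = 30/5.0 = 6.000 cm.
(The eyepiece is diverging, so its signed focal length is -6.000 cm.)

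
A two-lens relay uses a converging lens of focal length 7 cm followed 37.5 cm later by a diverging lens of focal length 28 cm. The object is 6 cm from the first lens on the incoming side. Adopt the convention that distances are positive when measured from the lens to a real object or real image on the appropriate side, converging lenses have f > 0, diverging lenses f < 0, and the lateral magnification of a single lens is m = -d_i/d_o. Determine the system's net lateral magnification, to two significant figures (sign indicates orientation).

1.8

First lens: d_i1 = 1/(1/7 - 1/6) = -42.000 cm.
m_1 = -(-42.000)/6 = 7.0000.
With d_i1 < 0 the first image is virtual and lies on the object side; the object distance for lens 2 is d_o2 = 37.5 - (-42.000) = 79.500 cm.
Second lens: d_i2 = 1/(1/(-28) - 1/(79.500)) = -20.707 cm.
m_2 = -(-20.707)/(79.500) = 0.2605.
The system's lateral magnification is m_1 m_2 = (7.0000)(0.2605) = 1.8233.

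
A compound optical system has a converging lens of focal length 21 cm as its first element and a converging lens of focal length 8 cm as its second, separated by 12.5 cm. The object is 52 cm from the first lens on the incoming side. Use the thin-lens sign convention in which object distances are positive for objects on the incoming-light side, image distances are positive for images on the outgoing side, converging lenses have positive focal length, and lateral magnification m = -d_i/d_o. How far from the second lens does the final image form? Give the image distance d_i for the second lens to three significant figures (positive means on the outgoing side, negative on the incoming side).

Applying the thin-lens equation to the first lens, 1/21 = 1/52 + 1/d_i1, which gives d_i1 = 35.226 cm.
Since 35.226 cm > 12.5 cm, the first image lies past the second lens and serves as a virtual object: d_o2 = L - d_i1 = -22.726 cm.
Applying the thin-lens equation again with f_2 = 8 cm and d_o2 = -22.726 cm gives d_i2 = 5.917 cm.

5.92 cm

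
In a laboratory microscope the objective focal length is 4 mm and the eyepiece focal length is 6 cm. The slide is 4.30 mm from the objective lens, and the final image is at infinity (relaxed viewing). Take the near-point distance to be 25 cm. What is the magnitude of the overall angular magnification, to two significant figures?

56

Convert to cm: f_obj = 4 mm = 0.4 cm; d_o = 4.30 mm = 0.43 cm.
Objective: 1/d_i = 1/f_obj - 1/d_o = 1/0.4 - 1/0.43 = 0.17442 cm^-1, so d_i = 5.733 cm.
m_obj = -d_i/d_o = -5.733/0.43 = -13.333.
Eyepiece angular magnification (image at infinity): M_eye = D/f_e = 25/6 = 4.167.
Overall M = m_obj x M_eye = (-13.333)(4.167) = -55.56.
|M| = 55.56.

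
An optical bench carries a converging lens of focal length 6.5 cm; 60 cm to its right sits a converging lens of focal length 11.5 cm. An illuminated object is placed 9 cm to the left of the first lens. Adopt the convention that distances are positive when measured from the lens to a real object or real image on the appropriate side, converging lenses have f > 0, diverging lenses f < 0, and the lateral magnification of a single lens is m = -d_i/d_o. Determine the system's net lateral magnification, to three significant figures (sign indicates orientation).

1.19

Applying the thin-lens equation to the first lens, 1/6.5 = 1/9 + 1/d_i1, which gives d_i1 = 23.400 cm.
Its lateral magnification is m_1 = -d_i1/d_o1 = -(23.400)/9 = -2.6000.
The intermediate image is 23.400 cm to the right of lens 1, so d_o2 = L - d_i1 = 60 - 23.400 = 36.600 cm.
Applying the thin-lens equation again with f_2 = 11.5 cm and d_o2 = 36.600 cm gives d_i2 = 16.769 cm.
m_2 = -(16.769)/(36.600) = -0.4582.
Overall magnification: m = m_1 m_2 = 1.1912.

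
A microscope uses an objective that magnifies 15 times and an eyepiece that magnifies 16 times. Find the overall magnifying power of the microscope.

240

The overall magnification of a compound microscope is the product of the objective and eyepiece magnifications:
M = M_obj x M_eye = 15 x 16 = 240.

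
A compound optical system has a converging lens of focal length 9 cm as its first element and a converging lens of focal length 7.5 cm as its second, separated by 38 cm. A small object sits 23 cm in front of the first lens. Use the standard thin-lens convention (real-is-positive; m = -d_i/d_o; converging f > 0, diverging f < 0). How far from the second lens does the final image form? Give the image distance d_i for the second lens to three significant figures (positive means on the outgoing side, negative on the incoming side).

First lens: d_i1 = 1/(1/9 - 1/23) = 14.786 cm.
Object distance for lens 2: d_o2 = 38 - 14.786 = 23.214 cm.
Second lens: d_i2 = 1/(1/7.5 - 1/(23.214)) = 11.080 cm.

11.1 cm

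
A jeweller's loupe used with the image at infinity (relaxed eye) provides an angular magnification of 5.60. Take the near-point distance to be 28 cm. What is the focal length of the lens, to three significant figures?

5.00 cm

For the image at infinity, M = D/f.
f = D/M = 28/5.6 = 5.000 cm.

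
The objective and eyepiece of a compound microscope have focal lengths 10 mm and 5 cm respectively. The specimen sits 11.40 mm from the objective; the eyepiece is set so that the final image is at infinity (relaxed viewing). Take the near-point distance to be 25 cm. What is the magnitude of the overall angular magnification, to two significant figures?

Convert to cm: f_obj = 10 mm = 1 cm; d_o = 11.40 mm = 1.14 cm.
Objective: 1/d_i = 1/f_obj - 1/d_o = 1/1 - 1/1.14 = 0.12281 cm^-1, so d_i = 8.143 cm.
m_obj = -d_i/d_o = -8.143/1.14 = -7.143.
Eyepiece angular magnification (image at infinity): M_eye = D/f_e = 25/5 = 5.000.
Overall M = m_obj x M_eye = (-7.143)(5.000) = -35.71.
|M| = 35.71.

36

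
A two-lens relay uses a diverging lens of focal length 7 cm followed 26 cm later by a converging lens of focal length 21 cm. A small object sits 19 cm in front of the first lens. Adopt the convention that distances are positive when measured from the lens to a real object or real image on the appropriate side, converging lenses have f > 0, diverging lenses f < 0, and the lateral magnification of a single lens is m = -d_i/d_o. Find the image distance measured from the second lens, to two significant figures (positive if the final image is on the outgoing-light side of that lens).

65 cm

Applying the thin-lens equation to the first lens, 1/(-7) = 1/19 + 1/d_i1, which gives d_i1 = -5.115 cm.
With d_i1 < 0 the first image is virtual and lies on the object side; the object distance for lens 2 is d_o2 = 26 - (-5.115) = 31.115 cm.
Applying the thin-lens equation again with f_2 = 21 cm and d_o2 = 31.115 cm gives d_i2 = 64.597 cm.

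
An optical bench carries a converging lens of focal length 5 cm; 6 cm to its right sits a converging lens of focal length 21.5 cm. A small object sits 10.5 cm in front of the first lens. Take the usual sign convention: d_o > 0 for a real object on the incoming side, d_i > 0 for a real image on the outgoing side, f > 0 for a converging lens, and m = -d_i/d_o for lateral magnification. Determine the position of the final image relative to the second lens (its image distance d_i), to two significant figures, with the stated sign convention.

Applying the thin-lens equation to the first lens, 1/5 = 1/10.5 + 1/d_i1, which gives d_i1 = 9.545 cm.
This image would form 9.545 cm past lens 1, i.e. 3.545 cm beyond lens 2, so it is a virtual object for lens 2: d_o2 = 6 - 9.545 = -3.545 cm.
Applying the thin-lens equation again with f_2 = 21.5 cm and d_o2 = -3.545 cm gives d_i2 = 3.044 cm.

3.0 cm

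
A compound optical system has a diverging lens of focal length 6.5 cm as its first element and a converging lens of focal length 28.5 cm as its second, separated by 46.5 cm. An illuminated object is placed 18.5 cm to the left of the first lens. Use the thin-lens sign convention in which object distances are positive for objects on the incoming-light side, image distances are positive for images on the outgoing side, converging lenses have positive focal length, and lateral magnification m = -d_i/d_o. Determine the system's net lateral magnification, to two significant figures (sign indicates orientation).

-0.32

First lens: d_i1 = 1/(1/(-6.5) - 1/18.5) = -4.810 cm.
m_1 = -(-4.810)/18.5 = 0.2600.
With d_i1 < 0 the first image is virtual and lies on the object side; the object distance for lens 2 is d_o2 = 46.5 - (-4.810) = 51.310 cm.
Second lens: d_i2 = 1/(1/28.5 - 1/(51.310)) = 64.109 cm.
m_2 = -(64.109)/(51.310) = -1.2495.
Total m = m_1 x m_2 = (0.2600)(-1.2495) = -0.3249.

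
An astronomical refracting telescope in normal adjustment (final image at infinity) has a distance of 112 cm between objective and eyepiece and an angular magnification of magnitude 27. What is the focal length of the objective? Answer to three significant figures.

In normal adjustment the tube length equals f_obj + f_eye and |M| = f_obj/f_eye.
So f_obj = 27 f_eye and 27 f_eye + f_eye = 112 cm, giving f_eye = 112/28 = 4.000 cm and f_obj = 108.000 cm.

108 cm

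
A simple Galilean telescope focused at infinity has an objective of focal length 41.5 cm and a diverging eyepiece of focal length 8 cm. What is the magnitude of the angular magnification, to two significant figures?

5.2

|M| = f_obj/|f_eye| = 41.5/8 = 5.188.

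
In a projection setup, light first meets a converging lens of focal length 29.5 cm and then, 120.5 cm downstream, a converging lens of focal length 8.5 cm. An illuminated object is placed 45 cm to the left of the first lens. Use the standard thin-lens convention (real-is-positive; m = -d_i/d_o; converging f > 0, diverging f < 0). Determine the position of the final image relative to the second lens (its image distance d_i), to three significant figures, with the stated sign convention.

Applying the thin-lens equation to the first lens, 1/29.5 = 1/45 + 1/d_i1, which gives d_i1 = 85.645 cm.
The intermediate image is 85.645 cm to the right of lens 1, so d_o2 = L - d_i1 = 120.5 - 85.645 = 34.855 cm.
Applying the thin-lens equation again with f_2 = 8.5 cm and d_o2 = 34.855 cm gives d_i2 = 11.241 cm.

11.2 cm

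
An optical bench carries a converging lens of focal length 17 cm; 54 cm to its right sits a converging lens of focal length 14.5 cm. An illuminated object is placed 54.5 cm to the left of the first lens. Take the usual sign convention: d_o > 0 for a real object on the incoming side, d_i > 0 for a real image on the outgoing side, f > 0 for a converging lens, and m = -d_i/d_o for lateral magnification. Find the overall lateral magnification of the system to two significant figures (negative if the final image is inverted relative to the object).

Applying the thin-lens equation to the first lens, 1/17 = 1/54.5 + 1/d_i1, which gives d_i1 = 24.707 cm.
Its lateral magnification is m_1 = -d_i1/d_o1 = -(24.707)/54.5 = -0.4533.
Object distance for lens 2: d_o2 = 54 - 24.707 = 29.293 cm.
Applying the thin-lens equation again with f_2 = 14.5 cm and d_o2 = 29.293 cm gives d_i2 = 28.712 cm.
m_2 = -(28.712)/(29.293) = -0.9802.
Total m = m_1 x m_2 = (-0.4533)(-0.9802) = 0.4443.

0.44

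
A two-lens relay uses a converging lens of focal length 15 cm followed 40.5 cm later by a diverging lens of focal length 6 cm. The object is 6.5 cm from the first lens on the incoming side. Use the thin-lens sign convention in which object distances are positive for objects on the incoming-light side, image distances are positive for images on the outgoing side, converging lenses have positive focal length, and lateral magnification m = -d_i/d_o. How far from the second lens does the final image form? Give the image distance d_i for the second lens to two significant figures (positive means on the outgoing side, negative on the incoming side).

-5.4 cm

Applying the thin-lens equation to the first lens, 1/15 = 1/6.5 + 1/d_i1, which gives d_i1 = -11.471 cm.
The intermediate image is virtual, 11.471 cm to the left of lens 1, so d_o2 = L - d_i1 = 40.5 - (-11.471) = 51.971 cm.
Applying the thin-lens equation again with f_2 = -6 cm and d_o2 = 51.971 cm gives d_i2 = -5.379 cm.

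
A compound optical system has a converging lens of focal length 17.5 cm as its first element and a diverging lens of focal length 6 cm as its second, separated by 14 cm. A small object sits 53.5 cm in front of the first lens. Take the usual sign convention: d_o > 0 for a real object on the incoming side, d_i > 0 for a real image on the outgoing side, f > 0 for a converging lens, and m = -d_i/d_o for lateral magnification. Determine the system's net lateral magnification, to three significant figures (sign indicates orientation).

First lens: d_i1 = 1/(1/17.5 - 1/53.5) = 26.007 cm.
m_1 = -(26.007)/53.5 = -0.4861.
Since 26.007 cm > 14 cm, the first image lies past the second lens and serves as a virtual object: d_o2 = L - d_i1 = -12.007 cm.
Second lens: d_i2 = 1/(1/(-6) - 1/(-12.007)) = -11.993 cm.
m_2 = -(-11.993)/(-12.007) = -0.9988.
Overall magnification: m = m_1 m_2 = 0.4855.

0.486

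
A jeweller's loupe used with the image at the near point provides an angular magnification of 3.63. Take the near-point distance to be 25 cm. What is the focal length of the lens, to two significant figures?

9.5 cm

For the image at the near point, M = 1 + D/f.
f = D/(M - 1) = 25/(3.63 - 1) = 9.506 cm.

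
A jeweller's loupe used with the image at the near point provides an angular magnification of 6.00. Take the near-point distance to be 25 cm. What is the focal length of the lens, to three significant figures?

5.00 cm

For the image at the near point, M = 1 + D/f.
f = D/(M - 1) = 25/(6.0 - 1) = 5.000 cm.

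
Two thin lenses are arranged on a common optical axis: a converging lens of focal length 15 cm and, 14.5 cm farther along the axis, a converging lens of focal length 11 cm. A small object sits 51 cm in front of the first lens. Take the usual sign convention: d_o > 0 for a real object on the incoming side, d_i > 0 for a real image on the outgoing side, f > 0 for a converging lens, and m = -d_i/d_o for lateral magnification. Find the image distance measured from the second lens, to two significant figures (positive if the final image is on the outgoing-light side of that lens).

4.2 cm

Applying the thin-lens equation to the first lens, 1/15 = 1/51 + 1/d_i1, which gives d_i1 = 21.250 cm.
Since 21.250 cm > 14.5 cm, the first image lies past the second lens and serves as a virtual object: d_o2 = L - d_i1 = -6.750 cm.
Applying the thin-lens equation again with f_2 = 11 cm and d_o2 = -6.750 cm gives d_i2 = 4.183 cm.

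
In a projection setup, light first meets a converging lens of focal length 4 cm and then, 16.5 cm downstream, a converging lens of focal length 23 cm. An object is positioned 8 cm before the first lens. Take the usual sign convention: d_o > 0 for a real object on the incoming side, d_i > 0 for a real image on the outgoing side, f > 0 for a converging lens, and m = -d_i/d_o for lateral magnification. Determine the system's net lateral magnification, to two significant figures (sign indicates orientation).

First lens: d_i1 = 1/(1/4 - 1/8) = 8.000 cm.
m_1 = -(8.000)/8 = -1.0000.
Object distance for lens 2: d_o2 = 16.5 - 8.000 = 8.500 cm.
Second lens: d_i2 = 1/(1/23 - 1/(8.500)) = -13.483 cm.
m_2 = -(-13.483)/(8.500) = 1.5862.
Total m = m_1 x m_2 = (-1.0000)(1.5862) = -1.5862.

-1.6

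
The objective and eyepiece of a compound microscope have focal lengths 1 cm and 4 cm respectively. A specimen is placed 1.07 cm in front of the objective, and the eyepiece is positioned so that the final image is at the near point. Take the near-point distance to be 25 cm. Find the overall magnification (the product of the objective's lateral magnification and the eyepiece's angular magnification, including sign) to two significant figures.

-100

Objective: 1/d_i = 1/f_obj - 1/d_o = 1/1 - 1/1.07 = 0.06542 cm^-1, so d_i = 15.286 cm.
m_obj = -d_i/d_o = -15.286/1.07 = -14.286.
Eyepiece angular magnification (image at near point): M_eye = 1 + D/f_e = 1 + 25/4 = 7.250.
Overall M = m_obj x M_eye = (-14.286)(7.250) = -103.57.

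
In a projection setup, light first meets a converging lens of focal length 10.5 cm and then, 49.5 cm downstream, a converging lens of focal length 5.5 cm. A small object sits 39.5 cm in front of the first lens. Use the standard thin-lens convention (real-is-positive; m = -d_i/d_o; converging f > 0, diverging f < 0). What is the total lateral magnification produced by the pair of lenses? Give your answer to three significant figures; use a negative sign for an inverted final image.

0.0671

First lens: d_i1 = 1/(1/10.5 - 1/39.5) = 14.302 cm.
m_1 = -(14.302)/39.5 = -0.3621.
That image sits 35.198 cm in front of the second lens, so d_o2 = 35.198 cm.
Second lens: d_i2 = 1/(1/5.5 - 1/(35.198)) = 6.519 cm.
m_2 = -(6.519)/(35.198) = -0.1852.
Total m = m_1 x m_2 = (-0.3621)(-0.1852) = 0.0671.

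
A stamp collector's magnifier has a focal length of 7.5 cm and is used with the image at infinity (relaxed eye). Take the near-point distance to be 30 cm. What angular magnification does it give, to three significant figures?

M = D/f = 30/7.5 = 4.000.

4.00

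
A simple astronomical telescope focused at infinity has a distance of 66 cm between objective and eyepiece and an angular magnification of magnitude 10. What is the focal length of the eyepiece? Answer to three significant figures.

6.00 cm

In normal adjustment the tube length equals f_obj + f_eye and |M| = f_obj/f_eye.
So f_obj = 10 f_eye and 10 f_eye + f_eye = 66 cm, giving f_eye = 66/11 = 6.000 cm and f_obj = 60.000 cm.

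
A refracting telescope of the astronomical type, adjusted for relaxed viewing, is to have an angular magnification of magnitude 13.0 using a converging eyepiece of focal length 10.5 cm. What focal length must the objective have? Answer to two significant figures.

|M| = f_obj/|f_eye|, so f_obj = |M| x |f_eye| = 13.0 x 10.5 = 136.500 cm.

140 cm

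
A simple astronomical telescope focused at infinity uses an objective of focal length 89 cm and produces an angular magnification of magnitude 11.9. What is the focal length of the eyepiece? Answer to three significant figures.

7.48 cm

|M| = f_obj/f_eye, so f_eye = f_obj/|M| = 89/11.9 = 7.479 cm.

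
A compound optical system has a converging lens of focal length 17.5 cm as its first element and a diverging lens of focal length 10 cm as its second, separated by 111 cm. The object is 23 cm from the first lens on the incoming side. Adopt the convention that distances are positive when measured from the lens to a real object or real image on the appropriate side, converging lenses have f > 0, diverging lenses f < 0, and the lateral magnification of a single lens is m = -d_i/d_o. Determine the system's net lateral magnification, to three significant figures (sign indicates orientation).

First lens: d_i1 = 1/(1/17.5 - 1/23) = 73.182 cm.
m_1 = -(73.182)/23 = -3.1818.
That image sits 37.818 cm in front of the second lens, so d_o2 = 37.818 cm.
Second lens: d_i2 = 1/(1/(-10) - 1/(37.818)) = -7.909 cm.
m_2 = -(-7.909)/(37.818) = 0.2091.
Total m = m_1 x m_2 = (-3.1818)(0.2091) = -0.6654.

-0.665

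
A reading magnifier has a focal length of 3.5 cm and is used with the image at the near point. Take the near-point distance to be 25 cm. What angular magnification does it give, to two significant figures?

8.1

M = 1 + D/f = 1 + 25/3.5 = 8.143.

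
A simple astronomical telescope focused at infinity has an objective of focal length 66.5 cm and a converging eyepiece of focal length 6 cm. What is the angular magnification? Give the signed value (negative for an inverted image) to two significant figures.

-11

M = -f_obj/f_eye = -66.5/(6) = -11.083.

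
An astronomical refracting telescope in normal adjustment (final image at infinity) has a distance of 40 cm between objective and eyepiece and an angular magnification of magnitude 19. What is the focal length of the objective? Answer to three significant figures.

In normal adjustment the tube length equals f_obj + f_eye and |M| = f_obj/f_eye.
So f_obj = 19 f_eye and 19 f_eye + f_eye = 40 cm, giving f_eye = 40/20 = 2.000 cm and f_obj = 38.000 cm.

38.0 cm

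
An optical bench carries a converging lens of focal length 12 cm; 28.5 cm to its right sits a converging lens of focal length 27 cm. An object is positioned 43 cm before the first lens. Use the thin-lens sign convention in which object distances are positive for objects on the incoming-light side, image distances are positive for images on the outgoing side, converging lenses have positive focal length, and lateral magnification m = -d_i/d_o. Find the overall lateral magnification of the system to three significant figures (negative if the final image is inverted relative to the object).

-0.690

Applying the thin-lens equation to the first lens, 1/12 = 1/43 + 1/d_i1, which gives d_i1 = 16.645 cm.
Its lateral magnification is m_1 = -d_i1/d_o1 = -(16.645)/43 = -0.3871.
Object distance for lens 2: d_o2 = 28.5 - 16.645 = 11.855 cm.
Applying the thin-lens equation again with f_2 = 27 cm and d_o2 = 11.855 cm gives d_i2 = -21.134 cm.
m_2 = -(-21.134)/(11.855) = 1.7827.
Total m = m_1 x m_2 = (-0.3871)(1.7827) = -0.6901.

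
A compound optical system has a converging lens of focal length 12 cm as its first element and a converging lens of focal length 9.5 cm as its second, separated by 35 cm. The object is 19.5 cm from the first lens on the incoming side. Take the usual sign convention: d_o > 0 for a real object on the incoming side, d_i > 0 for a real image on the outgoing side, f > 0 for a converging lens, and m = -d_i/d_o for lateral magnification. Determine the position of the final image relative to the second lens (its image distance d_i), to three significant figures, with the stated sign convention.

-6.33 cm

First lens: d_i1 = 1/(1/12 - 1/19.5) = 31.200 cm.
That image sits 3.800 cm in front of the second lens, so d_o2 = 3.800 cm.
Second lens: d_i2 = 1/(1/9.5 - 1/(3.800)) = -6.333 cm.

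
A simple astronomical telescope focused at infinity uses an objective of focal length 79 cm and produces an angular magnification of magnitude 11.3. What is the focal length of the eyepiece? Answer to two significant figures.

|M| = f_obj/f_eye, so f_eye = f_obj/|M| = 79/11.3 = 6.991 cm.

7.0 cm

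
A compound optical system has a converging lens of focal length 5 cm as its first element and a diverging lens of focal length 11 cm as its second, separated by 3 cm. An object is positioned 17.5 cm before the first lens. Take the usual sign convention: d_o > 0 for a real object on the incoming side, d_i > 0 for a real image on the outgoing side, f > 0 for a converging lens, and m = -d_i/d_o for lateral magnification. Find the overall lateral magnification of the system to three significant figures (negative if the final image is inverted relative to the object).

-0.629

First lens: d_i1 = 1/(1/5 - 1/17.5) = 7.000 cm.
m_1 = -(7.000)/17.5 = -0.4000.
This image would form 7.000 cm past lens 1, i.e. 4.000 cm beyond lens 2, so it is a virtual object for lens 2: d_o2 = 3 - 7.000 = -4.000 cm.
Second lens: d_i2 = 1/(1/(-11) - 1/(-4.000)) = 6.286 cm.
m_2 = -(6.286)/(-4.000) = 1.5714.
Overall magnification: m = m_1 m_2 = -0.6286.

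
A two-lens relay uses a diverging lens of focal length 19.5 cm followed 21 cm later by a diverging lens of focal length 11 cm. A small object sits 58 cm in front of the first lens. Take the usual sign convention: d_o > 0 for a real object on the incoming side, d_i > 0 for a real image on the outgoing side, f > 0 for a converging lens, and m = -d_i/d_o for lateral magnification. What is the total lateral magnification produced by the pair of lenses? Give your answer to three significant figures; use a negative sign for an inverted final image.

Applying the thin-lens equation to the first lens, 1/(-19.5) = 1/58 + 1/d_i1, which gives d_i1 = -14.594 cm.
Its lateral magnification is m_1 = -d_i1/d_o1 = -(-14.594)/58 = 0.2516.
The intermediate image is virtual, 14.594 cm to the left of lens 1, so d_o2 = L - d_i1 = 21 - (-14.594) = 35.594 cm.
Applying the thin-lens equation again with f_2 = -11 cm and d_o2 = 35.594 cm gives d_i2 = -8.403 cm.
m_2 = -(-8.403)/(35.594) = 0.2361.
Overall magnification: m = m_1 m_2 = 0.0594.

0.0594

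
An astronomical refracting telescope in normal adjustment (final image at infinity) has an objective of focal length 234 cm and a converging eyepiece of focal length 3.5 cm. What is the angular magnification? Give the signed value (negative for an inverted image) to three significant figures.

M = -f_obj/f_eye = -234/(3.5) = -66.857.

-66.9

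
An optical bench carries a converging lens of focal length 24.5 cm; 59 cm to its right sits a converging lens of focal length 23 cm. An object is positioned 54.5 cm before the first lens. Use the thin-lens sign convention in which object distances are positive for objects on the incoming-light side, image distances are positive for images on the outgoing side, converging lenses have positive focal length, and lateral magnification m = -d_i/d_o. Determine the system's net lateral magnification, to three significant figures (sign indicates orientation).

Applying the thin-lens equation to the first lens, 1/24.5 = 1/54.5 + 1/d_i1, which gives d_i1 = 44.508 cm.
Its lateral magnification is m_1 = -d_i1/d_o1 = -(44.508)/54.5 = -0.8167.
Object distance for lens 2: d_o2 = 59 - 44.508 = 14.492 cm.
Applying the thin-lens equation again with f_2 = 23 cm and d_o2 = 14.492 cm gives d_i2 = -39.174 cm.
m_2 = -(-39.174)/(14.492) = 2.7032.
Total m = m_1 x m_2 = (-0.8167)(2.7032) = -2.2076.

-2.21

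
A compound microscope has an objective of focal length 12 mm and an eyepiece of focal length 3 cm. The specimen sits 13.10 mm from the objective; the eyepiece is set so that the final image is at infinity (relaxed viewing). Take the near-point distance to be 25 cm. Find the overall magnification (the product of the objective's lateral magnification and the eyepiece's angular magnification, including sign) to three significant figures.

Convert to cm: f_obj = 12 mm = 1.2 cm; d_o = 13.10 mm = 1.31 cm.
Objective: 1/d_i = 1/f_obj - 1/d_o = 1/1.2 - 1/1.31 = 0.06997 cm^-1, so d_i = 14.291 cm.
m_obj = -d_i/d_o = -14.291/1.31 = -10.909.
Eyepiece angular magnification (image at infinity): M_eye = D/f_e = 25/3 = 8.333.
Overall M = m_obj x M_eye = (-10.909)(8.333) = -90.91.

-90.9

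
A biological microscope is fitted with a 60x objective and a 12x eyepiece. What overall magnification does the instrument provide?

720

The overall magnification of a compound microscope is the product of the objective and eyepiece magnifications:
M = M_obj x M_eye = 60 x 12 = 720.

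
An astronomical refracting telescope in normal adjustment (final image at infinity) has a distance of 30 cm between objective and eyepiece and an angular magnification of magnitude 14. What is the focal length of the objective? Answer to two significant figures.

In normal adjustment the tube length equals f_obj + f_eye and |M| = f_obj/f_eye.
So f_obj = 14 f_eye and 14 f_eye + f_eye = 30 cm, giving f_eye = 30/15 = 2.000 cm and f_obj = 28.000 cm.

28 cm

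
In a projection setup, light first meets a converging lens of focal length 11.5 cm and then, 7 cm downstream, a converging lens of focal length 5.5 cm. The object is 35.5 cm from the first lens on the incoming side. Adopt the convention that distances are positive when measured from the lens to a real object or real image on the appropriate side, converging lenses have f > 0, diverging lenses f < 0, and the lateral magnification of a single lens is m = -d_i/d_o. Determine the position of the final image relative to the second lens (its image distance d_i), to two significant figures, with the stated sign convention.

3.5 cm

Applying the thin-lens equation to the first lens, 1/11.5 = 1/35.5 + 1/d_i1, which gives d_i1 = 17.010 cm.
This image would form 17.010 cm past lens 1, i.e. 10.010 cm beyond lens 2, so it is a virtual object for lens 2: d_o2 = 7 - 17.010 = -10.010 cm.
Applying the thin-lens equation again with f_2 = 5.5 cm and d_o2 = -10.010 cm gives d_i2 = 3.550 cm.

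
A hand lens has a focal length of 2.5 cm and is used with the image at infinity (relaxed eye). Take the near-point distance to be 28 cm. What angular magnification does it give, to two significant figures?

11

M = D/f = 28/2.5 = 11.200.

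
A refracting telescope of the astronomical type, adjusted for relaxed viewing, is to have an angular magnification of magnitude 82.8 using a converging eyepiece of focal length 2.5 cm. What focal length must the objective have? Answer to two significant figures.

210 cm

|M| = f_obj/|f_eye|, so f_obj = |M| x |f_eye| = 82.8 x 2.5 = 207.000 cm.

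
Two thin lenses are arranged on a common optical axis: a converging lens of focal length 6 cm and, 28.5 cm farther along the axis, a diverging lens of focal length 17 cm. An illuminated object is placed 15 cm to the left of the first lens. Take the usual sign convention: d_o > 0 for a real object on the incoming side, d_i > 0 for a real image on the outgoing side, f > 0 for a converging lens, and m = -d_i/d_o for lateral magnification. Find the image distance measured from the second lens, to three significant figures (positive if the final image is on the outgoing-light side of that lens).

-8.86 cm

Applying the thin-lens equation to the first lens, 1/6 = 1/15 + 1/d_i1, which gives d_i1 = 10.000 cm.
That image sits 18.500 cm in front of the second lens, so d_o2 = 18.500 cm.
Applying the thin-lens equation again with f_2 = -17 cm and d_o2 = 18.500 cm gives d_i2 = -8.859 cm.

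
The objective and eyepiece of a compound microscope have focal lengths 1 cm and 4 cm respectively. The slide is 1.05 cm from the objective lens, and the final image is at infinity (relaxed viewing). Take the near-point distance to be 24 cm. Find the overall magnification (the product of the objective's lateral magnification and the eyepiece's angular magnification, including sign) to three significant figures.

-120

Objective: 1/d_i = 1/f_obj - 1/d_o = 1/1 - 1/1.05 = 0.04762 cm^-1, so d_i = 21.000 cm.
m_obj = -d_i/d_o = -21.000/1.05 = -20.000.
Eyepiece angular magnification (image at infinity): M_eye = D/f_e = 24/4 = 6.000.
Overall M = m_obj x M_eye = (-20.000)(6.000) = -120.00.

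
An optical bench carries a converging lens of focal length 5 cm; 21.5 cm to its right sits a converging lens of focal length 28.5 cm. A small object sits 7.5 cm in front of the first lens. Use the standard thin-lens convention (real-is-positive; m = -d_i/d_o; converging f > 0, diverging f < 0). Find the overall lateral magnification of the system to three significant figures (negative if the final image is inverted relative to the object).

-2.59

First lens: d_i1 = 1/(1/5 - 1/7.5) = 15.000 cm.
m_1 = -(15.000)/7.5 = -2.0000.
The intermediate image is 15.000 cm to the right of lens 1, so d_o2 = L - d_i1 = 21.5 - 15.000 = 6.500 cm.
Second lens: d_i2 = 1/(1/28.5 - 1/(6.500)) = -8.420 cm.
m_2 = -(-8.420)/(6.500) = 1.2955.
Total m = m_1 x m_2 = (-2.0000)(1.2955) = -2.5909.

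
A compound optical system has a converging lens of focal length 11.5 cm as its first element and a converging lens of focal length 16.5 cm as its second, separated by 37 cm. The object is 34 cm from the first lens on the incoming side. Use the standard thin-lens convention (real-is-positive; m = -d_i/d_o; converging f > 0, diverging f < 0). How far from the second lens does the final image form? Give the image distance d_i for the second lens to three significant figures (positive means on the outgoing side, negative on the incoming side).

104 cm

Lens 1: 1/d_i1 = 1/f_1 - 1/d_o1 = 1/11.5 - 1/34 = 0.05754 cm^-1, so d_i1 = 17.378 cm.
That image sits 19.622 cm in front of the second lens, so d_o2 = 19.622 cm.
Lens 2: 1/d_i2 = 1/f_2 - 1/d_o2 = 1/16.5 - 1/(19.622) = 0.00964 cm^-1, so d_i2 = 103.698 cm.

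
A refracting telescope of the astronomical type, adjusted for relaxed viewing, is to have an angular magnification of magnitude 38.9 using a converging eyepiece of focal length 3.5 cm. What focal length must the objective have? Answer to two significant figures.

|M| = f_obj/|f_eye|, so f_obj = |M| x |f_eye| = 38.9 x 3.5 = 136.150 cm.

140 cm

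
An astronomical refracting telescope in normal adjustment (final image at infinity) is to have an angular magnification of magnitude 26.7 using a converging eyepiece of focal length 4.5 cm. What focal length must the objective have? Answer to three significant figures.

120 cm

|M| = f_obj/|f_eye|, so f_obj = |M| x |f_eye| = 26.7 x 4.5 = 120.150 cm.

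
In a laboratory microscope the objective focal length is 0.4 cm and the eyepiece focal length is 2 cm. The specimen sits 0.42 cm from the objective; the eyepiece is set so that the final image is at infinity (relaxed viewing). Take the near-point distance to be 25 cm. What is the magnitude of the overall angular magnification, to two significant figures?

250

Objective: 1/d_i = 1/f_obj - 1/d_o = 1/0.4 - 1/0.42 = 0.11905 cm^-1, so d_i = 8.400 cm.
m_obj = -d_i/d_o = -8.400/0.42 = -20.000.
Eyepiece angular magnification (image at infinity): M_eye = D/f_e = 25/2 = 12.500.
Overall M = m_obj x M_eye = (-20.000)(12.500) = -250.00.
|M| = 250.00.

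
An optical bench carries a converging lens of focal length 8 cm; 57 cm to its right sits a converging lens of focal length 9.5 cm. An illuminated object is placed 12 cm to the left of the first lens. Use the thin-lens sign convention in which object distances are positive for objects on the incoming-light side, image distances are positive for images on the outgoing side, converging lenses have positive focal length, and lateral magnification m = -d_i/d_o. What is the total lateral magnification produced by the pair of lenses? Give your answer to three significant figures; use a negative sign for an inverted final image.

Lens 1: 1/d_i1 = 1/f_1 - 1/d_o1 = 1/8 - 1/12 = 0.04167 cm^-1, so d_i1 = 24.000 cm.
m_1 = -(24.000)/12 = -2.0000.
Object distance for lens 2: d_o2 = 57 - 24.000 = 33.000 cm.
Lens 2: 1/d_i2 = 1/f_2 - 1/d_o2 = 1/9.5 - 1/(33.000) = 0.07496 cm^-1, so d_i2 = 13.340 cm.
m_2 = -(13.340)/(33.000) = -0.4043.
Overall magnification: m = m_1 m_2 = 0.8085.

0.809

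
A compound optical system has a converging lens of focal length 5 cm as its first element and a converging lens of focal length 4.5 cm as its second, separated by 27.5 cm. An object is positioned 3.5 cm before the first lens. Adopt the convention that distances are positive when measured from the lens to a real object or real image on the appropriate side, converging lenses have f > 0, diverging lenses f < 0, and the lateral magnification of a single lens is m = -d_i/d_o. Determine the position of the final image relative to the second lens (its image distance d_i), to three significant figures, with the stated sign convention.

Lens 1: 1/d_i1 = 1/f_1 - 1/d_o1 = 1/5 - 1/3.5 = -0.08571 cm^-1, so d_i1 = -11.667 cm.
With d_i1 < 0 the first image is virtual and lies on the object side; the object distance for lens 2 is d_o2 = 27.5 - (-11.667) = 39.167 cm.
Lens 2: 1/d_i2 = 1/f_2 - 1/d_o2 = 1/4.5 - 1/(39.167) = 0.19669 cm^-1, so d_i2 = 5.084 cm.

5.08 cm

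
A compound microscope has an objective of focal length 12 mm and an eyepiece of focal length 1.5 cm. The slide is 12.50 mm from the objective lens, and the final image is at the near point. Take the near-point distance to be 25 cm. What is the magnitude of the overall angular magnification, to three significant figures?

Convert to cm: f_obj = 12 mm = 1.2 cm; d_o = 12.50 mm = 1.25 cm.
Objective: 1/d_i = 1/f_obj - 1/d_o = 1/1.2 - 1/1.25 = 0.03333 cm^-1, so d_i = 30.000 cm.
m_obj = -d_i/d_o = -30.000/1.25 = -24.000.
Eyepiece angular magnification (image at near point): M_eye = 1 + D/f_e = 1 + 25/1.5 = 17.667.
Overall M = m_obj x M_eye = (-24.000)(17.667) = -424.00.
|M| = 424.00.

424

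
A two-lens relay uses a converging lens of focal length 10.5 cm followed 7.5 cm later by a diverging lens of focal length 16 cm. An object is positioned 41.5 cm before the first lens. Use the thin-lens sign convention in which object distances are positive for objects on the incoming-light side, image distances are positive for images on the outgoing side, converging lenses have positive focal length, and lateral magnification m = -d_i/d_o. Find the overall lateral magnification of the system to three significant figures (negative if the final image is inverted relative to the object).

-0.574

Lens 1: 1/d_i1 = 1/f_1 - 1/d_o1 = 1/10.5 - 1/41.5 = 0.07114 cm^-1, so d_i1 = 14.056 cm.
m_1 = -(14.056)/41.5 = -0.3387.
This image would form 14.056 cm past lens 1, i.e. 6.556 cm beyond lens 2, so it is a virtual object for lens 2: d_o2 = 7.5 - 14.056 = -6.556 cm.
Lens 2: 1/d_i2 = 1/f_2 - 1/d_o2 = 1/(-16) - 1/(-6.556) = 0.09002 cm^-1, so d_i2 = 11.108 cm.
m_2 = -(11.108)/(-6.556) = 1.6943.
The system's lateral magnification is m_1 m_2 = (-0.3387)(1.6943) = -0.5739.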